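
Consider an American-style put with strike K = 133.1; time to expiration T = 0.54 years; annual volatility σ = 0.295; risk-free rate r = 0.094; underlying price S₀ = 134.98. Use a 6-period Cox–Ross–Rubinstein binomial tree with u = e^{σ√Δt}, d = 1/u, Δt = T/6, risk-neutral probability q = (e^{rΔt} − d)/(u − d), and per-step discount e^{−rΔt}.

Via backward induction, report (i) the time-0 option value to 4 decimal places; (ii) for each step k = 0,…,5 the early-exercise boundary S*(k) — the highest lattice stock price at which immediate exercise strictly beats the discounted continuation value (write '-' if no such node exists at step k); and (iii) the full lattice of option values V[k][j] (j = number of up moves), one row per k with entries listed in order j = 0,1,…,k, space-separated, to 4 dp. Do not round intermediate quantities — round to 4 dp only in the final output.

params: Δt=0.09000 u=1.09253 d=0.91530 q=0.52583 e^(-rΔt)=0.99158
t_6 payoffs: 53.7295 38.3609 20.0165 0.0000 0.0000 0.0000 0.0000
t_5: node(5,0) S=86.7150 payoff=46.3850 vs cont=45.2637 → 46.3850 [stop]  node(5,1) S=103.5057 payoff=29.5943 vs cont=28.4730 → 29.5943 [stop]  node(5,2) S=123.5476 payoff=9.5524 vs cont=9.4113 → 9.5524 [stop]  node(5,3) S=147.4703 payoff=0.0000 vs cont=0.0000 → 0.0000 [wait]  node(5,4) S=176.0251 payoff=0.0000 vs cont=0.0000 → 0.0000 [wait]  node(5,5) S=210.1090 payoff=0.0000 vs cont=0.0000 → 0.0000 [wait]  ⇒ S*(5)=123.5476
t_4: node(4,0) S=94.7391 payoff=38.3609 vs cont=37.2396 → 38.3609 [stop]  node(4,1) S=113.0835 payoff=20.0165 vs cont=18.8952 → 20.0165 [stop]  node(4,2) S=134.9800 payoff=0.0000 vs cont=4.4913 → 4.4913 [wait]  node(4,3) S=161.1163 payoff=0.0000 vs cont=0.0000 → 0.0000 [wait]  node(4,4) S=192.3135 payoff=0.0000 vs cont=0.0000 → 0.0000 [wait]  ⇒ S*(4)=113.0835
t_3: node(3,0) S=103.5057 payoff=29.5943 vs cont=28.4730 → 29.5943 [stop]  node(3,1) S=123.5476 payoff=9.5524 vs cont=11.7531 → 11.7531 [wait]  node(3,2) S=147.4703 payoff=0.0000 vs cont=2.1117 → 2.1117 [wait]  node(3,3) S=176.0251 payoff=0.0000 vs cont=0.0000 → 0.0000 [wait]  ⇒ S*(3)=103.5057
t_2: node(2,0) S=113.0835 payoff=20.0165 vs cont=20.0427 → 20.0427 [wait]  node(2,1) S=134.9800 payoff=0.0000 vs cont=6.6271 → 6.6271 [wait]  node(2,2) S=161.1163 payoff=0.0000 vs cont=0.9929 → 0.9929 [wait]  ⇒ S*(2)=-
t_1: node(1,0) S=123.5476 payoff=9.5524 vs cont=12.8790 → 12.8790 [wait]  node(1,1) S=147.4703 payoff=0.0000 vs cont=3.6336 → 3.6336 [wait]  ⇒ S*(1)=-
t_0: node(0,0) S=134.9800 payoff=0.0000 vs cont=7.9500 → 7.9500 [wait]  ⇒ S*(0)=-

price = 7.9500
boundary = - - - 103.5057 113.0835 123.5476
tree:
7.9500
12.8790 3.6336
20.0427 6.6271 0.9929
29.5943 11.7531 2.1117 0.0000
38.3609 20.0165 4.4913 0.0000 0.0000
46.3850 29.5943 9.5524 0.0000 0.0000 0.0000
53.7295 38.3609 20.0165 0.0000 0.0000 0.0000 0.0000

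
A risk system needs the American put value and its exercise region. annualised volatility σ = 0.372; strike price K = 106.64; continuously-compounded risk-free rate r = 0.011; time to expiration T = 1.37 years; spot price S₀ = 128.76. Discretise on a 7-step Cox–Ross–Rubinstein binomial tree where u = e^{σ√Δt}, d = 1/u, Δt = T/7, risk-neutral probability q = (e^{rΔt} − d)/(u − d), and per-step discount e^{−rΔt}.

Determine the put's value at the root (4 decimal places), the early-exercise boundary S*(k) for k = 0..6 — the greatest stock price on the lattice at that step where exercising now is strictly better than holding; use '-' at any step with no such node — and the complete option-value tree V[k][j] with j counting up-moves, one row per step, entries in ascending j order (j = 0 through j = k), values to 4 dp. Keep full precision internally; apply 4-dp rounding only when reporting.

price = 10.0993
boundary = - - - - 66.6640 56.5482 66.6640
tree:
10.0993
14.9827 4.5381
21.5995 7.4536 1.2110
30.0481 11.9973 2.2704 0.0000
39.9760 18.7862 4.2566 0.0000 0.0000
50.0918 28.2717 7.9803 0.0000 0.0000 0.0000
58.6726 39.9760 14.9617 0.0000 0.0000 0.0000 0.0000
65.9513 50.0918 28.0507 0.0000 0.0000 0.0000 0.0000 0.0000

Δt=0.19571, u=1.17889, d=0.84826, q=0.46547, disc=e^(-rΔt)=0.99785
k=7 terminal: V=max(K-S,0) → 65.9513 50.0918 28.0507 0.0000 0.0000 0.0000 0.0000 0.0000
k=6: j=0 S=47.9674 intr=58.6726 cont=58.4432 V=58.6726[EX]; j=1 S=66.6640 intr=39.9760 cont=39.7467 V=39.9760[EX]; j=2 S=92.6480 intr=13.9920 cont=14.9617 V=14.9617[hold]; j=3 S=128.7600 intr=0.0000 cont=0.0000 V=0.0000[hold]; j=4 S=178.9476 intr=0.0000 cont=0.0000 V=0.0000[hold]; j=5 S=248.6971 intr=0.0000 cont=0.0000 V=0.0000[hold]; j=6 S=345.6333 intr=0.0000 cont=0.0000 V=0.0000[hold]  S*(6)=66.6640
k=5: j=0 S=56.5482 intr=50.0918 cont=49.8625 V=50.0918[EX]; j=1 S=78.5893 intr=28.0507 cont=28.2717 V=28.2717[hold]; j=2 S=109.2216 intr=0.0000 cont=7.9803 V=7.9803[hold]; j=3 S=151.7936 intr=0.0000 cont=0.0000 V=0.0000[hold]; j=4 S=210.9591 intr=0.0000 cont=0.0000 V=0.0000[hold]; j=5 S=293.1859 intr=0.0000 cont=0.0000 V=0.0000[hold]  S*(5)=56.5482
k=4: j=0 S=66.6640 intr=39.9760 cont=39.8494 V=39.9760[EX]; j=1 S=92.6480 intr=13.9920 cont=18.7862 V=18.7862[hold]; j=2 S=128.7600 intr=0.0000 cont=4.2566 V=4.2566[hold]; j=3 S=178.9476 intr=0.0000 cont=0.0000 V=0.0000[hold]; j=4 S=248.6971 intr=0.0000 cont=0.0000 V=0.0000[hold]  S*(4)=66.6640
k=3: j=0 S=78.5893 intr=28.0507 cont=30.0481 V=30.0481[hold]; j=1 S=109.2216 intr=0.0000 cont=11.9973 V=11.9973[hold]; j=2 S=151.7936 intr=0.0000 cont=2.2704 V=2.2704[hold]; j=3 S=210.9591 intr=0.0000 cont=0.0000 V=0.0000[hold]  S*(3)=-
k=2: j=0 S=92.6480 intr=13.9920 cont=21.5995 V=21.5995[hold]; j=1 S=128.7600 intr=0.0000 cont=7.4536 V=7.4536[hold]; j=2 S=178.9476 intr=0.0000 cont=1.2110 V=1.2110[hold]  S*(2)=-
k=1: j=0 S=109.2216 intr=0.0000 cont=14.9827 V=14.9827[hold]; j=1 S=151.7936 intr=0.0000 cont=4.5381 V=4.5381[hold]  S*(1)=-
k=0: j=0 S=128.7600 intr=0.0000 cont=10.0993 V=10.0993[hold]  S*(0)=-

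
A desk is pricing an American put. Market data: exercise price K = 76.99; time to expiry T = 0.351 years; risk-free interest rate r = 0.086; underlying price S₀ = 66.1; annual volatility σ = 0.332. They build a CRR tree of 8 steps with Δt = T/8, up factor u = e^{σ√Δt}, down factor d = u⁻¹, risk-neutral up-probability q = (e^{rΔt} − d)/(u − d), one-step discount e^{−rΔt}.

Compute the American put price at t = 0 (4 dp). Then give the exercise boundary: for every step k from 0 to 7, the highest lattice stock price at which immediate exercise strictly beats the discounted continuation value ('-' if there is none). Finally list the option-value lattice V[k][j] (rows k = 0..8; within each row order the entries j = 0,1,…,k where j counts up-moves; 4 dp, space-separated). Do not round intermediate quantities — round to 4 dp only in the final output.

price = 11.5800
boundary = - 61.6595 57.5173 61.6595 57.5173 61.6595 66.1000 70.8603
tree:
11.5800
15.3305 8.0592
19.4727 11.3235 4.9799
23.3367 15.3305 7.5542 2.5413
26.9411 19.4727 11.0258 4.2718 0.8962
30.3033 23.3367 15.3305 6.9680 1.7107 0.1196
33.4397 26.9411 19.4727 10.8900 3.2482 0.2448 0.0000
36.3653 30.3033 23.3367 15.3305 6.1297 0.5013 0.0000 0.0000
39.0945 33.4397 26.9411 19.4727 10.8900 1.0265 0.0000 0.0000 0.0000

params: Δt=0.04387 u=1.07202 d=0.93282 q=0.50978 e^(-rΔt)=0.99623
t_8 payoffs: 39.0945 33.4397 26.9411 19.4727 10.8900 1.0265 0.0000 0.0000 0.0000
t_7: node(7,0) S=40.6247 payoff=36.3653 vs cont=36.0754 → 36.3653 [stop]  node(7,1) S=46.6867 payoff=30.3033 vs cont=30.0134 → 30.3033 [stop]  node(7,2) S=53.6533 payoff=23.3367 vs cont=23.0467 → 23.3367 [stop]  node(7,3) S=61.6595 payoff=15.3305 vs cont=15.0406 → 15.3305 [stop]  node(7,4) S=70.8603 payoff=6.1297 vs cont=5.8397 → 6.1297 [stop]  node(7,5) S=81.4341 payoff=0.0000 vs cont=0.5013 → 0.5013 [wait]  node(7,6) S=93.5858 payoff=0.0000 vs cont=0.0000 → 0.0000 [wait]  node(7,7) S=107.5507 payoff=0.0000 vs cont=0.0000 → 0.0000 [wait]  ⇒ S*(7)=70.8603
t_6: node(6,0) S=43.5503 payoff=33.4397 vs cont=33.1497 → 33.4397 [stop]  node(6,1) S=50.0489 payoff=26.9411 vs cont=26.6511 → 26.9411 [stop]  node(6,2) S=57.5173 payoff=19.4727 vs cont=19.1828 → 19.4727 [stop]  node(6,3) S=66.1000 payoff=10.8900 vs cont=10.6000 → 10.8900 [stop]  node(6,4) S=75.9635 payoff=1.0265 vs cont=3.2482 → 3.2482 [wait]  node(6,5) S=87.2988 payoff=0.0000 vs cont=0.2448 → 0.2448 [wait]  node(6,6) S=100.3255 payoff=0.0000 vs cont=0.0000 → 0.0000 [wait]  ⇒ S*(6)=66.1000
t_5: node(5,0) S=46.6867 payoff=30.3033 vs cont=30.0134 → 30.3033 [stop]  node(5,1) S=53.6533 payoff=23.3367 vs cont=23.0467 → 23.3367 [stop]  node(5,2) S=61.6595 payoff=15.3305 vs cont=15.0406 → 15.3305 [stop]  node(5,3) S=70.8603 payoff=6.1297 vs cont=6.9680 → 6.9680 [wait]  node(5,4) S=81.4341 payoff=0.0000 vs cont=1.7107 → 1.7107 [wait]  node(5,5) S=93.5858 payoff=0.0000 vs cont=0.1196 → 0.1196 [wait]  ⇒ S*(5)=61.6595
t_4: node(4,0) S=50.0489 payoff=26.9411 vs cont=26.6511 → 26.9411 [stop]  node(4,1) S=57.5173 payoff=19.4727 vs cont=19.1828 → 19.4727 [stop]  node(4,2) S=66.1000 payoff=10.8900 vs cont=11.0258 → 11.0258 [wait]  node(4,3) S=75.9635 payoff=1.0265 vs cont=4.2718 → 4.2718 [wait]  node(4,4) S=87.2988 payoff=0.0000 vs cont=0.8962 → 0.8962 [wait]  ⇒ S*(4)=57.5173
t_3: node(3,0) S=53.6533 payoff=23.3367 vs cont=23.0467 → 23.3367 [stop]  node(3,1) S=61.6595 payoff=15.3305 vs cont=15.1095 → 15.3305 [stop]  node(3,2) S=70.8603 payoff=6.1297 vs cont=7.5542 → 7.5542 [wait]  node(3,3) S=81.4341 payoff=0.0000 vs cont=2.5413 → 2.5413 [wait]  ⇒ S*(3)=61.6595
t_2: node(2,0) S=57.5173 payoff=19.4727 vs cont=19.1828 → 19.4727 [stop]  node(2,1) S=66.1000 payoff=10.8900 vs cont=11.3235 → 11.3235 [wait]  node(2,2) S=75.9635 payoff=1.0265 vs cont=4.9799 → 4.9799 [wait]  ⇒ S*(2)=57.5173
t_1: node(1,0) S=61.6595 payoff=15.3305 vs cont=15.2607 → 15.3305 [stop]  node(1,1) S=70.8603 payoff=6.1297 vs cont=8.0592 → 8.0592 [wait]  ⇒ S*(1)=61.6595
t_0: node(0,0) S=66.1000 payoff=10.8900 vs cont=11.5800 → 11.5800 [wait]  ⇒ S*(0)=-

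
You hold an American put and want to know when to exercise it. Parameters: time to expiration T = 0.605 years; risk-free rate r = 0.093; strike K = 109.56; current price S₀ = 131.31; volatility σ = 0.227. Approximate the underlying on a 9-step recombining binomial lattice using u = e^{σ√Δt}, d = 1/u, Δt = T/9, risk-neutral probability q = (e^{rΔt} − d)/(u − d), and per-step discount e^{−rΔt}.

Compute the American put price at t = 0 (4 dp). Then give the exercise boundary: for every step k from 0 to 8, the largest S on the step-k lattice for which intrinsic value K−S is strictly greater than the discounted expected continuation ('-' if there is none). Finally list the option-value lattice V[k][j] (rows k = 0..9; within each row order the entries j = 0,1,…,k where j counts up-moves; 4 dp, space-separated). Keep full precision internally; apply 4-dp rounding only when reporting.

params: Δt=0.06722 u=1.06062 d=0.94284 q=0.53854 e^(-rΔt)=0.99377
t_9 payoffs: 32.2466 22.5888 11.7246 0.0000 0.0000 0.0000 0.0000 0.0000 0.0000 0.0000
t_8: node(8,0) S=82.0002 payoff=27.5598 vs cont=26.8770 → 27.5598 [stop]  node(8,1) S=92.2435 payoff=17.3165 vs cont=16.6337 → 17.3165 [stop]  node(8,2) S=103.7663 payoff=5.7937 vs cont=5.3767 → 5.7937 [stop]  node(8,3) S=116.7286 payoff=0.0000 vs cont=0.0000 → 0.0000 [wait]  node(8,4) S=131.3100 payoff=0.0000 vs cont=0.0000 → 0.0000 [wait]  node(8,5) S=147.7129 payoff=0.0000 vs cont=0.0000 → 0.0000 [wait]  node(8,6) S=166.1648 payoff=0.0000 vs cont=0.0000 → 0.0000 [wait]  node(8,7) S=186.9217 payoff=0.0000 vs cont=0.0000 → 0.0000 [wait]  node(8,8) S=210.2715 payoff=0.0000 vs cont=0.0000 → 0.0000 [wait]  ⇒ S*(8)=103.7663
t_7: node(7,0) S=86.9712 payoff=22.5888 vs cont=21.9060 → 22.5888 [stop]  node(7,1) S=97.8354 payoff=11.7246 vs cont=11.0418 → 11.7246 [stop]  node(7,2) S=110.0568 payoff=0.0000 vs cont=2.6569 → 2.6569 [wait]  node(7,3) S=123.8048 payoff=0.0000 vs cont=0.0000 → 0.0000 [wait]  node(7,4) S=139.2702 payoff=0.0000 vs cont=0.0000 → 0.0000 [wait]  node(7,5) S=156.6675 payoff=0.0000 vs cont=0.0000 → 0.0000 [wait]  node(7,6) S=176.2380 payoff=0.0000 vs cont=0.0000 → 0.0000 [wait]  node(7,7) S=198.2532 payoff=0.0000 vs cont=0.0000 → 0.0000 [wait]  ⇒ S*(7)=97.8354
t_6: node(6,0) S=92.2435 payoff=17.3165 vs cont=16.6337 → 17.3165 [stop]  node(6,1) S=103.7663 payoff=5.7937 vs cont=6.7987 → 6.7987 [wait]  node(6,2) S=116.7286 payoff=0.0000 vs cont=1.2184 → 1.2184 [wait]  node(6,3) S=131.3100 payoff=0.0000 vs cont=0.0000 → 0.0000 [wait]  node(6,4) S=147.7129 payoff=0.0000 vs cont=0.0000 → 0.0000 [wait]  node(6,5) S=166.1648 payoff=0.0000 vs cont=0.0000 → 0.0000 [wait]  node(6,6) S=186.9217 payoff=0.0000 vs cont=0.0000 → 0.0000 [wait]  ⇒ S*(6)=92.2435
t_5: node(5,0) S=97.8354 payoff=11.7246 vs cont=11.5796 → 11.7246 [stop]  node(5,1) S=110.0568 payoff=0.0000 vs cont=3.7699 → 3.7699 [wait]  node(5,2) S=123.8048 payoff=0.0000 vs cont=0.5588 → 0.5588 [wait]  node(5,3) S=139.2702 payoff=0.0000 vs cont=0.0000 → 0.0000 [wait]  node(5,4) S=156.6675 payoff=0.0000 vs cont=0.0000 → 0.0000 [wait]  node(5,5) S=176.2380 payoff=0.0000 vs cont=0.0000 → 0.0000 [wait]  ⇒ S*(5)=97.8354
t_4: node(4,0) S=103.7663 payoff=5.7937 vs cont=7.3943 → 7.3943 [wait]  node(4,1) S=116.7286 payoff=0.0000 vs cont=2.0278 → 2.0278 [wait]  node(4,2) S=131.3100 payoff=0.0000 vs cont=0.2562 → 0.2562 [wait]  node(4,3) S=147.7129 payoff=0.0000 vs cont=0.0000 → 0.0000 [wait]  node(4,4) S=166.1648 payoff=0.0000 vs cont=0.0000 → 0.0000 [wait]  ⇒ S*(4)=-
t_3: node(3,0) S=110.0568 payoff=0.0000 vs cont=4.4762 → 4.4762 [wait]  node(3,1) S=123.8048 payoff=0.0000 vs cont=1.0671 → 1.0671 [wait]  node(3,2) S=139.2702 payoff=0.0000 vs cont=0.1175 → 0.1175 [wait]  node(3,3) S=156.6675 payoff=0.0000 vs cont=0.0000 → 0.0000 [wait]  ⇒ S*(3)=-
t_2: node(2,0) S=116.7286 payoff=0.0000 vs cont=2.6238 → 2.6238 [wait]  node(2,1) S=131.3100 payoff=0.0000 vs cont=0.5522 → 0.5522 [wait]  node(2,2) S=147.7129 payoff=0.0000 vs cont=0.0539 → 0.0539 [wait]  ⇒ S*(2)=-
t_1: node(1,0) S=123.8048 payoff=0.0000 vs cont=1.4988 → 1.4988 [wait]  node(1,1) S=139.2702 payoff=0.0000 vs cont=0.2821 → 0.2821 [wait]  ⇒ S*(1)=-
t_0: node(0,0) S=131.3100 payoff=0.0000 vs cont=0.8383 → 0.8383 [wait]  ⇒ S*(0)=-

price = 0.8383
boundary = - - - - - 97.8354 92.2435 97.8354 103.7663
tree:
0.8383
1.4988 0.2821
2.6238 0.5522 0.0539
4.4762 1.0671 0.1175 0.0000
7.3943 2.0278 0.2562 0.0000 0.0000
11.7246 3.7699 0.5588 0.0000 0.0000 0.0000
17.3165 6.7987 1.2184 0.0000 0.0000 0.0000 0.0000
22.5888 11.7246 2.6569 0.0000 0.0000 0.0000 0.0000 0.0000
27.5598 17.3165 5.7937 0.0000 0.0000 0.0000 0.0000 0.0000 0.0000
32.2466 22.5888 11.7246 0.0000 0.0000 0.0000 0.0000 0.0000 0.0000 0.0000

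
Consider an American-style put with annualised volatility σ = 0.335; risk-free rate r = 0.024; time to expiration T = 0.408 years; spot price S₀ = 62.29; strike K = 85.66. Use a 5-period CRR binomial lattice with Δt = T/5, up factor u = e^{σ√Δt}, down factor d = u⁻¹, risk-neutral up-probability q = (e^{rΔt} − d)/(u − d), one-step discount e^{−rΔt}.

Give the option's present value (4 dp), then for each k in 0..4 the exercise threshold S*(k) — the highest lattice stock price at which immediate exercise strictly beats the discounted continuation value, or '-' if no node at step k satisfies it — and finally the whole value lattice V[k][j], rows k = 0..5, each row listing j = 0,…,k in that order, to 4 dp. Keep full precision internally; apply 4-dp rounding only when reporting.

params: Δt=0.08160 u=1.10042 d=0.90874 q=0.48632 e^(-rΔt)=0.99804
t_5 payoffs: 47.0572 38.9146 29.0545 17.1146 2.6562 0.0000
t_4: node(4,0) S=42.4794 payoff=43.1806 vs cont=43.0130 → 43.1806 [stop]  node(4,1) S=51.4397 payoff=34.2203 vs cont=34.0527 → 34.2203 [stop]  node(4,2) S=62.2900 payoff=23.3700 vs cont=23.2024 → 23.3700 [stop]  node(4,3) S=75.4290 payoff=10.2310 vs cont=10.0635 → 10.2310 [stop]  node(4,4) S=91.3393 payoff=0.0000 vs cont=1.3618 → 1.3618 [wait]  ⇒ S*(4)=75.4290
t_3: node(3,0) S=46.7454 payoff=38.9146 vs cont=38.7470 → 38.9146 [stop]  node(3,1) S=56.6055 payoff=29.0545 vs cont=28.8869 → 29.0545 [stop]  node(3,2) S=68.5454 payoff=17.1146 vs cont=16.9470 → 17.1146 [stop]  node(3,3) S=83.0038 payoff=2.6562 vs cont=5.9061 → 5.9061 [wait]  ⇒ S*(3)=68.5454
t_2: node(2,0) S=51.4397 payoff=34.2203 vs cont=34.0527 → 34.2203 [stop]  node(2,1) S=62.2900 payoff=23.3700 vs cont=23.2024 → 23.3700 [stop]  node(2,2) S=75.4290 payoff=10.2310 vs cont=11.6409 → 11.6409 [wait]  ⇒ S*(2)=62.2900
t_1: node(1,0) S=56.6055 payoff=29.0545 vs cont=28.8869 → 29.0545 [stop]  node(1,1) S=68.5454 payoff=17.1146 vs cont=17.6313 → 17.6313 [wait]  ⇒ S*(1)=56.6055
t_0: node(0,0) S=62.2900 payoff=23.3700 vs cont=23.4532 → 23.4532 [wait]  ⇒ S*(0)=-

price = 23.4532
boundary = - 56.6055 62.2900 68.5454 75.4290
tree:
23.4532
29.0545 17.6313
34.2203 23.3700 11.6409
38.9146 29.0545 17.1146 5.9061
43.1806 34.2203 23.3700 10.2310 1.3618
47.0572 38.9146 29.0545 17.1146 2.6562 0.0000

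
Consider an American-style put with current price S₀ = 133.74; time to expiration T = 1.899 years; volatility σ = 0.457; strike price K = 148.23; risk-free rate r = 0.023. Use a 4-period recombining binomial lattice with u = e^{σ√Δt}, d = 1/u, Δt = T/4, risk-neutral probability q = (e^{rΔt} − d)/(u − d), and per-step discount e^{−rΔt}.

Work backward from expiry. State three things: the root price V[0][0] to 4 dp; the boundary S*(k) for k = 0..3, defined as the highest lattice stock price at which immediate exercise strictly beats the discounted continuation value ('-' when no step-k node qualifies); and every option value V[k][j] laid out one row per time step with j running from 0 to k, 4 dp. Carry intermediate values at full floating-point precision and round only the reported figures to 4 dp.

Δt=0.47475  u=1.37010  d=0.72987  q=0.43907  discount=0.98914
step 4 (expiry): payoffs max(K−S,0) = 110.2763 76.9844 14.4900 0.0000 0.0000
step 3: (k=3,j=0): S=52.0003, (K−S)⁺=96.2297, hold=94.6199 ⇒ V=96.2297 exercise | (k=3,j=1): S=97.6134, (K−S)⁺=50.6166, hold=49.0068 ⇒ V=50.6166 exercise | (k=3,j=2): S=183.2370, (K−S)⁺=0.0000, hold=8.0396 ⇒ V=8.0396 continue | (k=3,j=3): S=343.9669, (K−S)⁺=0.0000, hold=0.0000 ⇒ V=0.0000 continue  boundary S*=97.6134
step 2: (k=2,j=0): S=71.2456, (K−S)⁺=76.9844, hold=75.3747 ⇒ V=76.9844 exercise | (k=2,j=1): S=133.7400, (K−S)⁺=14.4900, hold=31.5755 ⇒ V=31.5755 continue | (k=2,j=2): S=251.0527, (K−S)⁺=0.0000, hold=4.4606 ⇒ V=4.4606 continue  boundary S*=71.2456
step 1: (k=1,j=0): S=97.6134, (K−S)⁺=50.6166, hold=56.4271 ⇒ V=56.4271 continue | (k=1,j=1): S=183.2370, (K−S)⁺=0.0000, hold=19.4565 ⇒ V=19.4565 continue  boundary S*=-
step 0: (k=0,j=0): S=133.7400, (K−S)⁺=14.4900, hold=39.7579 ⇒ V=39.7579 continue  boundary S*=-

price = 39.7579
boundary = - - 71.2456 97.6134
tree:
39.7579
56.4271 19.4565
76.9844 31.5755 4.4606
96.2297 50.6166 8.0396 0.0000
110.2763 76.9844 14.4900 0.0000 0.0000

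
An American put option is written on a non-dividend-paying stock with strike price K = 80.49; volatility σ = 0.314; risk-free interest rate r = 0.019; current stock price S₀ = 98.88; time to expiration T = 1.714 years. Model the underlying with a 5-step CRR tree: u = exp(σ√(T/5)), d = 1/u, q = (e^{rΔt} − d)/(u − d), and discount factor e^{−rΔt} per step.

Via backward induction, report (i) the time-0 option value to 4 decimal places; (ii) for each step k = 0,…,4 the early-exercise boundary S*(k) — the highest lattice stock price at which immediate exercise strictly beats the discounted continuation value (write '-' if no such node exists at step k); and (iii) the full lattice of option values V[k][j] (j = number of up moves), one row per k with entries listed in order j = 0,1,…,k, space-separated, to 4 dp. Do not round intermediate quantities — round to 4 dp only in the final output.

price = 5.9080
boundary = - - - 56.9614 47.3956
tree:
5.9080
9.6656 1.7838
15.3831 3.3994 0.0000
23.5286 6.4784 0.0000 0.0000
33.0944 12.3462 0.0000 0.0000 0.0000
41.0537 23.5286 0.0000 0.0000 0.0000 0.0000

params: Δt=0.34280 u=1.20183 d=0.83207 q=0.47184 e^(-rΔt)=0.99351
t_5 payoffs: 41.0537 23.5286 0.0000 0.0000 0.0000 0.0000
t_4: node(4,0) S=47.3956 payoff=33.0944 vs cont=32.5718 → 33.0944 [stop]  node(4,1) S=68.4579 payoff=12.0321 vs cont=12.3462 → 12.3462 [wait]  node(4,2) S=98.8800 payoff=0.0000 vs cont=0.0000 → 0.0000 [wait]  node(4,3) S=142.8215 payoff=0.0000 vs cont=0.0000 → 0.0000 [wait]  node(4,4) S=206.2902 payoff=0.0000 vs cont=0.0000 → 0.0000 [wait]  ⇒ S*(4)=47.3956
t_3: node(3,0) S=56.9614 payoff=23.5286 vs cont=23.1533 → 23.5286 [stop]  node(3,1) S=82.2746 payoff=0.0000 vs cont=6.4784 → 6.4784 [wait]  node(3,2) S=118.8368 payoff=0.0000 vs cont=0.0000 → 0.0000 [wait]  node(3,3) S=171.6469 payoff=0.0000 vs cont=0.0000 → 0.0000 [wait]  ⇒ S*(3)=56.9614
t_2: node(2,0) S=68.4579 payoff=12.0321 vs cont=15.3831 → 15.3831 [wait]  node(2,1) S=98.8800 payoff=0.0000 vs cont=3.3994 → 3.3994 [wait]  node(2,2) S=142.8215 payoff=0.0000 vs cont=0.0000 → 0.0000 [wait]  ⇒ S*(2)=-
t_1: node(1,0) S=82.2746 payoff=0.0000 vs cont=9.6656 → 9.6656 [wait]  node(1,1) S=118.8368 payoff=0.0000 vs cont=1.7838 → 1.7838 [wait]  ⇒ S*(1)=-
t_0: node(0,0) S=98.8800 payoff=0.0000 vs cont=5.9080 → 5.9080 [wait]  ⇒ S*(0)=-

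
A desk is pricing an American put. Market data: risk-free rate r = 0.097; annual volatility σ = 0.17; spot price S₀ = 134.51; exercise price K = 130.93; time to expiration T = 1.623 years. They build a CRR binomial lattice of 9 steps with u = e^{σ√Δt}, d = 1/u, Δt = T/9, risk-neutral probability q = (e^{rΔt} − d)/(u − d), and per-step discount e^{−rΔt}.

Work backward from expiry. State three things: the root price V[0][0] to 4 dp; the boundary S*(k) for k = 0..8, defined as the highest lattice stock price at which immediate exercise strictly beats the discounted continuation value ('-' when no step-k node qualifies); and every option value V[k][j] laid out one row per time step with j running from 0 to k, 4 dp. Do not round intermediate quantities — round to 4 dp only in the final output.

price = 4.4427
boundary = - - 116.4259 108.3172 116.4259 108.3172 116.4259 108.3172 116.4259
tree:
4.4427
8.1263 2.1582
14.5041 4.1834 0.8939
22.6128 7.9047 1.8666 0.2824
30.1568 14.5041 3.8101 0.6472 0.0516
37.1754 22.6128 7.5637 1.4612 0.1326 0.0000
43.7052 30.1568 14.5041 3.2357 0.3409 0.0000 0.0000
49.7802 37.1754 22.6128 6.9798 0.8762 0.0000 0.0000 0.0000
55.4321 43.7052 30.1568 14.5041 2.2520 0.0000 0.0000 0.0000 0.0000
60.6903 49.7802 37.1754 22.6128 5.7883 0.0000 0.0000 0.0000 0.0000 0.0000

Δt=0.18033, u=1.07486, d=0.93035, q=0.60407, disc=e^(-rΔt)=0.98266
k=9 terminal: V=max(K-S,0) → 60.6903 49.7802 37.1754 22.6128 5.7883 0.0000 0.0000 0.0000 0.0000 0.0000
k=8: j=0 S=75.4979 intr=55.4321 cont=53.1617 V=55.4321[EX]; j=1 S=87.2248 intr=43.7052 cont=41.4348 V=43.7052[EX]; j=2 S=100.7732 intr=30.1568 cont=27.8865 V=30.1568[EX]; j=3 S=116.4259 intr=14.5041 cont=12.2337 V=14.5041[EX]; j=4 S=134.5100 intr=0.0000 cont=2.2520 V=2.2520[hold]; j=5 S=155.4030 intr=0.0000 cont=0.0000 V=0.0000[hold]; j=6 S=179.5413 intr=0.0000 cont=0.0000 V=0.0000[hold]; j=7 S=207.4289 intr=0.0000 cont=0.0000 V=0.0000[hold]; j=8 S=239.6481 intr=0.0000 cont=0.0000 V=0.0000[hold]  S*(8)=116.4259
k=7: j=0 S=81.1498 intr=49.7802 cont=47.5098 V=49.7802[EX]; j=1 S=93.7546 intr=37.1754 cont=34.9051 V=37.1754[EX]; j=2 S=108.3172 intr=22.6128 cont=20.3425 V=22.6128[EX]; j=3 S=125.1417 intr=5.7883 cont=6.9798 V=6.9798[hold]; j=4 S=144.5796 intr=0.0000 cont=0.8762 V=0.8762[hold]; j=5 S=167.0367 intr=0.0000 cont=0.0000 V=0.0000[hold]; j=6 S=192.9820 intr=0.0000 cont=0.0000 V=0.0000[hold]; j=7 S=222.9572 intr=0.0000 cont=0.0000 V=0.0000[hold]  S*(7)=108.3172
k=6: j=0 S=87.2248 intr=43.7052 cont=41.4348 V=43.7052[EX]; j=1 S=100.7732 intr=30.1568 cont=27.8865 V=30.1568[EX]; j=2 S=116.4259 intr=14.5041 cont=12.9410 V=14.5041[EX]; j=3 S=134.5100 intr=0.0000 cont=3.2357 V=3.2357[hold]; j=4 S=155.4030 intr=0.0000 cont=0.3409 V=0.3409[hold]; j=5 S=179.5413 intr=0.0000 cont=0.0000 V=0.0000[hold]; j=6 S=207.4289 intr=0.0000 cont=0.0000 V=0.0000[hold]  S*(6)=116.4259
k=5: j=0 S=93.7546 intr=37.1754 cont=34.9051 V=37.1754[EX]; j=1 S=108.3172 intr=22.6128 cont=20.3425 V=22.6128[EX]; j=2 S=125.1417 intr=5.7883 cont=7.5637 V=7.5637[hold]; j=3 S=144.5796 intr=0.0000 cont=1.4612 V=1.4612[hold]; j=4 S=167.0367 intr=0.0000 cont=0.1326 V=0.1326[hold]; j=5 S=192.9820 intr=0.0000 cont=0.0000 V=0.0000[hold]  S*(5)=108.3172
k=4: j=0 S=100.7732 intr=30.1568 cont=27.8865 V=30.1568[EX]; j=1 S=116.4259 intr=14.5041 cont=13.2876 V=14.5041[EX]; j=2 S=134.5100 intr=0.0000 cont=3.8101 V=3.8101[hold]; j=3 S=155.4030 intr=0.0000 cont=0.6472 V=0.6472[hold]; j=4 S=179.5413 intr=0.0000 cont=0.0516 V=0.0516[hold]  S*(4)=116.4259
k=3: j=0 S=108.3172 intr=22.6128 cont=20.3425 V=22.6128[EX]; j=1 S=125.1417 intr=5.7883 cont=7.9047 V=7.9047[hold]; j=2 S=144.5796 intr=0.0000 cont=1.8666 V=1.8666[hold]; j=3 S=167.0367 intr=0.0000 cont=0.2824 V=0.2824[hold]  S*(3)=108.3172
k=2: j=0 S=116.4259 intr=14.5041 cont=13.4900 V=14.5041[EX]; j=1 S=134.5100 intr=0.0000 cont=4.1834 V=4.1834[hold]; j=2 S=155.4030 intr=0.0000 cont=0.8939 V=0.8939[hold]  S*(2)=116.4259
k=1: j=0 S=125.1417 intr=5.7883 cont=8.1263 V=8.1263[hold]; j=1 S=144.5796 intr=0.0000 cont=2.1582 V=2.1582[hold]  S*(1)=-
k=0: j=0 S=134.5100 intr=0.0000 cont=4.4427 V=4.4427[hold]  S*(0)=-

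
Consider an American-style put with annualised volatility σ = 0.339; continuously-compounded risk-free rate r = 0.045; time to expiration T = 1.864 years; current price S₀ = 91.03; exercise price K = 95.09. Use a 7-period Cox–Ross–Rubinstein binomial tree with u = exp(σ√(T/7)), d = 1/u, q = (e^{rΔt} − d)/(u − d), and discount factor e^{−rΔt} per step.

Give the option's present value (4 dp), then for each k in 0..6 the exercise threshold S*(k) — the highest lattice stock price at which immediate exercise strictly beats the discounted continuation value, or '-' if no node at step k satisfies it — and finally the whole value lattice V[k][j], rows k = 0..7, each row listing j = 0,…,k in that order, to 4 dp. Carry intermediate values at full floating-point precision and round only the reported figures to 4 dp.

params: Δt=0.26629 u=1.19117 d=0.83951 q=0.49066 e^(-rΔt)=0.98809
t_7 payoffs: 68.3368 57.1305 41.2300 18.6692 0.0000 0.0000 0.0000 0.0000
t_6: node(6,0) S=31.8675 payoff=63.2225 vs cont=62.0899 → 63.2225 [stop]  node(6,1) S=45.2161 payoff=49.8739 vs cont=48.7412 → 49.8739 [stop]  node(6,2) S=64.1563 payoff=30.9337 vs cont=29.8011 → 30.9337 [stop]  node(6,3) S=91.0300 payoff=4.0600 vs cont=9.3957 → 9.3957 [wait]  node(6,4) S=129.1606 payoff=0.0000 vs cont=0.0000 → 0.0000 [wait]  node(6,5) S=183.2633 payoff=0.0000 vs cont=0.0000 → 0.0000 [wait]  node(6,6) S=260.0286 payoff=0.0000 vs cont=0.0000 → 0.0000 [wait]  ⇒ S*(6)=64.1563
t_5: node(5,0) S=37.9595 payoff=57.1305 vs cont=55.9978 → 57.1305 [stop]  node(5,1) S=53.8600 payoff=41.2300 vs cont=40.0974 → 41.2300 [stop]  node(5,2) S=76.4208 payoff=18.6692 vs cont=20.1233 → 20.1233 [wait]  node(5,3) S=108.4320 payoff=0.0000 vs cont=4.7286 → 4.7286 [wait]  node(5,4) S=153.8519 payoff=0.0000 vs cont=0.0000 → 0.0000 [wait]  node(5,5) S=218.2973 payoff=0.0000 vs cont=0.0000 → 0.0000 [wait]  ⇒ S*(5)=53.8600
t_4: node(4,0) S=45.2161 payoff=49.8739 vs cont=48.7412 → 49.8739 [stop]  node(4,1) S=64.1563 payoff=30.9337 vs cont=30.5061 → 30.9337 [stop]  node(4,2) S=91.0300 payoff=4.0600 vs cont=12.4201 → 12.4201 [wait]  node(4,3) S=129.1606 payoff=0.0000 vs cont=2.3798 → 2.3798 [wait]  node(4,4) S=183.2633 payoff=0.0000 vs cont=0.0000 → 0.0000 [wait]  ⇒ S*(4)=64.1563
t_3: node(3,0) S=53.8600 payoff=41.2300 vs cont=40.0974 → 41.2300 [stop]  node(3,1) S=76.4208 payoff=18.6692 vs cont=21.5896 → 21.5896 [wait]  node(3,2) S=108.4320 payoff=0.0000 vs cont=7.4045 → 7.4045 [wait]  node(3,3) S=153.8519 payoff=0.0000 vs cont=1.1977 → 1.1977 [wait]  ⇒ S*(3)=53.8600
t_2: node(2,0) S=64.1563 payoff=30.9337 vs cont=31.2170 → 31.2170 [wait]  node(2,1) S=91.0300 payoff=4.0600 vs cont=14.4553 → 14.4553 [wait]  node(2,2) S=129.1606 payoff=0.0000 vs cont=4.3071 → 4.3071 [wait]  ⇒ S*(2)=-
t_1: node(1,0) S=76.4208 payoff=18.6692 vs cont=22.7188 → 22.7188 [wait]  node(1,1) S=108.4320 payoff=0.0000 vs cont=9.3631 → 9.3631 [wait]  ⇒ S*(1)=-
t_0: node(0,0) S=91.0300 payoff=4.0600 vs cont=15.9732 → 15.9732 [wait]  ⇒ S*(0)=-

price = 15.9732
boundary = - - - 53.8600 64.1563 53.8600 64.1563
tree:
15.9732
22.7188 9.3631
31.2170 14.4553 4.3071
41.2300 21.5896 7.4045 1.1977
49.8739 30.9337 12.4201 2.3798 0.0000
57.1305 41.2300 20.1233 4.7286 0.0000 0.0000
63.2225 49.8739 30.9337 9.3957 0.0000 0.0000 0.0000
68.3368 57.1305 41.2300 18.6692 0.0000 0.0000 0.0000 0.0000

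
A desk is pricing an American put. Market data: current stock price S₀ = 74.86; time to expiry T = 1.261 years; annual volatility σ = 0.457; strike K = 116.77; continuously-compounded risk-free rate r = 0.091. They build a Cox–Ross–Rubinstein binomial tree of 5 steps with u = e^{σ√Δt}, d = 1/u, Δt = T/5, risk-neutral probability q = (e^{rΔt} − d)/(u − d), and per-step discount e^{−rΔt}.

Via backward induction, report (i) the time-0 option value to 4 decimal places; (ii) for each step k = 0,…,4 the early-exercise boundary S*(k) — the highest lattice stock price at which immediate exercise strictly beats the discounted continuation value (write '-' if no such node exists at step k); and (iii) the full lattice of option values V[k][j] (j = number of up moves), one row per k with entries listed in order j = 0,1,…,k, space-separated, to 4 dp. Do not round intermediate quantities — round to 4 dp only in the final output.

Δt=0.25220  u=1.25797  d=0.79493  q=0.49301  discount=0.97731
step 5 (expiry): payoffs max(K−S,0) = 93.0076 79.1660 57.2617 22.5980 0.0000 0.0000
step 4: (k=4,j=0): S=29.8925, (K−S)⁺=86.8775, hold=84.2281 ⇒ V=86.8775 exercise | (k=4,j=1): S=47.3049, (K−S)⁺=69.4651, hold=66.8158 ⇒ V=69.4651 exercise | (k=4,j=2): S=74.8600, (K−S)⁺=41.9100, hold=39.2606 ⇒ V=41.9100 exercise | (k=4,j=3): S=118.4660, (K−S)⁺=0.0000, hold=11.1970 ⇒ V=11.1970 continue | (k=4,j=4): S=187.4726, (K−S)⁺=0.0000, hold=0.0000 ⇒ V=0.0000 continue  boundary S*=74.8600
step 3: (k=3,j=0): S=37.6040, (K−S)⁺=79.1660, hold=76.5166 ⇒ V=79.1660 exercise | (k=3,j=1): S=59.5083, (K−S)⁺=57.2617, hold=54.6123 ⇒ V=57.2617 exercise | (k=3,j=2): S=94.1720, (K−S)⁺=22.5980, hold=26.1608 ⇒ V=26.1608 continue | (k=3,j=3): S=149.0273, (K−S)⁺=0.0000, hold=5.5479 ⇒ V=5.5479 continue  boundary S*=59.5083
step 2: (k=2,j=0): S=47.3049, (K−S)⁺=69.4651, hold=66.8158 ⇒ V=69.4651 exercise | (k=2,j=1): S=74.8600, (K−S)⁺=41.9100, hold=40.9773 ⇒ V=41.9100 exercise | (k=2,j=2): S=118.4660, (K−S)⁺=0.0000, hold=15.6354 ⇒ V=15.6354 continue  boundary S*=74.8600
step 1: (k=1,j=0): S=59.5083, (K−S)⁺=57.2617, hold=54.6123 ⇒ V=57.2617 exercise | (k=1,j=1): S=94.1720, (K−S)⁺=22.5980, hold=28.2994 ⇒ V=28.2994 continue  boundary S*=59.5083
step 0: (k=0,j=0): S=74.8600, (K−S)⁺=41.9100, hold=42.0077 ⇒ V=42.0077 continue  boundary S*=-

price = 42.0077
boundary = - 59.5083 74.8600 59.5083 74.8600
tree:
42.0077
57.2617 28.2994
69.4651 41.9100 15.6354
79.1660 57.2617 26.1608 5.5479
86.8775 69.4651 41.9100 11.1970 0.0000
93.0076 79.1660 57.2617 22.5980 0.0000 0.0000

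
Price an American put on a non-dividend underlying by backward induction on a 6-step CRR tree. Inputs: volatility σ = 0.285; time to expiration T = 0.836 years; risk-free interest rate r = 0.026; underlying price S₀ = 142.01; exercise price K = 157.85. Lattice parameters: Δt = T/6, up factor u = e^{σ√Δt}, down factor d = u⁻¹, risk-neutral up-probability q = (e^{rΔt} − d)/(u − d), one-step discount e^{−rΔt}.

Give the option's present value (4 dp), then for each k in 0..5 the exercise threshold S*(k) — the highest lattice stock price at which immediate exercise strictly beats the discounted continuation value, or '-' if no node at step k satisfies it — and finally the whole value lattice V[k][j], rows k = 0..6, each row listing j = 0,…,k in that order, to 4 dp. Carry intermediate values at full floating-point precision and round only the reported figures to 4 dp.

Δt=0.13933  u=1.11225  d=0.89908  q=0.49045  discount=0.99638
step 6 (expiry): payoffs max(K−S,0) = 82.8417 65.0575 43.0569 15.8400 0.0000 0.0000 0.0000
step 5: (k=5,j=0): S=83.4279, (K−S)⁺=74.4221, hold=73.8513 ⇒ V=74.4221 exercise | (k=5,j=1): S=103.2082, (K−S)⁺=54.6418, hold=54.0710 ⇒ V=54.6418 exercise | (k=5,j=2): S=127.6784, (K−S)⁺=30.1716, hold=29.6008 ⇒ V=30.1716 exercise | (k=5,j=3): S=157.9503, (K−S)⁺=0.0000, hold=8.0420 ⇒ V=8.0420 continue | (k=5,j=4): S=195.3996, (K−S)⁺=0.0000, hold=0.0000 ⇒ V=0.0000 continue | (k=5,j=5): S=241.7279, (K−S)⁺=0.0000, hold=0.0000 ⇒ V=0.0000 continue  boundary S*=127.6784
step 4: (k=4,j=0): S=92.7925, (K−S)⁺=65.0575, hold=64.4867 ⇒ V=65.0575 exercise | (k=4,j=1): S=114.7931, (K−S)⁺=43.0569, hold=42.4861 ⇒ V=43.0569 exercise | (k=4,j=2): S=142.0100, (K−S)⁺=15.8400, hold=19.2482 ⇒ V=19.2482 continue | (k=4,j=3): S=175.6799, (K−S)⁺=0.0000, hold=4.0830 ⇒ V=4.0830 continue | (k=4,j=4): S=217.3328, (K−S)⁺=0.0000, hold=0.0000 ⇒ V=0.0000 continue  boundary S*=114.7931
step 3: (k=3,j=0): S=103.2082, (K−S)⁺=54.6418, hold=54.0710 ⇒ V=54.6418 exercise | (k=3,j=1): S=127.6784, (K−S)⁺=30.1716, hold=31.2663 ⇒ V=31.2663 continue | (k=3,j=2): S=157.9503, (K−S)⁺=0.0000, hold=11.7676 ⇒ V=11.7676 continue | (k=3,j=3): S=195.3996, (K−S)⁺=0.0000, hold=2.0729 ⇒ V=2.0729 continue  boundary S*=103.2082
step 2: (k=2,j=0): S=114.7931, (K−S)⁺=43.0569, hold=43.0211 ⇒ V=43.0569 exercise | (k=2,j=1): S=142.0100, (K−S)⁺=15.8400, hold=21.6246 ⇒ V=21.6246 continue | (k=2,j=2): S=175.6799, (K−S)⁺=0.0000, hold=6.9875 ⇒ V=6.9875 continue  boundary S*=114.7931
step 1: (k=1,j=0): S=127.6784, (K−S)⁺=30.1716, hold=32.4277 ⇒ V=32.4277 continue | (k=1,j=1): S=157.9503, (K−S)⁺=0.0000, hold=14.3935 ⇒ V=14.3935 continue  boundary S*=-
step 0: (k=0,j=0): S=142.0100, (K−S)⁺=15.8400, hold=23.4975 ⇒ V=23.4975 continue  boundary S*=-

price = 23.4975
boundary = - - 114.7931 103.2082 114.7931 127.6784
tree:
23.4975
32.4277 14.3935
43.0569 21.6246 6.9875
54.6418 31.2663 11.7676 2.0729
65.0575 43.0569 19.2482 4.0830 0.0000
74.4221 54.6418 30.1716 8.0420 0.0000 0.0000
82.8417 65.0575 43.0569 15.8400 0.0000 0.0000 0.0000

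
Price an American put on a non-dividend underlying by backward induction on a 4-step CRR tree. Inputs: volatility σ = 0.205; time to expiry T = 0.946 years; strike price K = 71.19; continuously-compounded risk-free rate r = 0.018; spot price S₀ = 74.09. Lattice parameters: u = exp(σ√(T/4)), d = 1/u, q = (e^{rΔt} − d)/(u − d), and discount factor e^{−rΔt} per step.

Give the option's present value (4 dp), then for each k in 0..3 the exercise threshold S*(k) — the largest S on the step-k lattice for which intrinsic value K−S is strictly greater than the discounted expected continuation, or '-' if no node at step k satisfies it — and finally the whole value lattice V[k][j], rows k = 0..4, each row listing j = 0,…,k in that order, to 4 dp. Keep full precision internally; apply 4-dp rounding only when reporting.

price = 4.0104
boundary = - - - 54.9376
tree:
4.0104
6.6941 1.3227
10.7499 2.6380 0.0000
16.2524 5.2613 0.0000 0.0000
21.4652 10.4931 0.0000 0.0000 0.0000

Δt=0.23650  u=1.10483  d=0.90511  q=0.49646  discount=0.99575
step 4 (expiry): payoffs max(K−S,0) = 21.4652 10.4931 0.0000 0.0000 0.0000
step 3: (k=3,j=0): S=54.9376, (K−S)⁺=16.2524, hold=15.9500 ⇒ V=16.2524 exercise | (k=3,j=1): S=67.0599, (K−S)⁺=4.1301, hold=5.2613 ⇒ V=5.2613 continue | (k=3,j=2): S=81.8571, (K−S)⁺=0.0000, hold=0.0000 ⇒ V=0.0000 continue | (k=3,j=3): S=99.9193, (K−S)⁺=0.0000, hold=0.0000 ⇒ V=0.0000 continue  boundary S*=54.9376
step 2: (k=2,j=0): S=60.6969, (K−S)⁺=10.4931, hold=10.7499 ⇒ V=10.7499 continue | (k=2,j=1): S=74.0900, (K−S)⁺=0.0000, hold=2.6380 ⇒ V=2.6380 continue | (k=2,j=2): S=90.4384, (K−S)⁺=0.0000, hold=0.0000 ⇒ V=0.0000 continue  boundary S*=-
step 1: (k=1,j=0): S=67.0599, (K−S)⁺=4.1301, hold=6.6941 ⇒ V=6.6941 continue | (k=1,j=1): S=81.8571, (K−S)⁺=0.0000, hold=1.3227 ⇒ V=1.3227 continue  boundary S*=-
step 0: (k=0,j=0): S=74.0900, (K−S)⁺=0.0000, hold=4.0104 ⇒ V=4.0104 continue  boundary S*=-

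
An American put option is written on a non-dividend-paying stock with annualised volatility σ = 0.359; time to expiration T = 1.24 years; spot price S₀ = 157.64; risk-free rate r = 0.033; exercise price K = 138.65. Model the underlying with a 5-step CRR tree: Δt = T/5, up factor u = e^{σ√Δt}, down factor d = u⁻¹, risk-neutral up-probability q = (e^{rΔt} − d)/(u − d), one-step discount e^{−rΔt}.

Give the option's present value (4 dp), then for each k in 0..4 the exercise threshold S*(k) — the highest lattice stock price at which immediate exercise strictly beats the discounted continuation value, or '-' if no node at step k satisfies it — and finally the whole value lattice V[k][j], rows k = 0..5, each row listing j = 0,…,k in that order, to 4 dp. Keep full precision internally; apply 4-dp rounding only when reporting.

price = 13.3117
boundary = - - - 92.2011 110.2503
tree:
13.3117
20.8850 5.2794
31.8010 9.3365 0.9446
46.4489 16.3693 1.8255 0.0000
61.5432 28.3997 3.5277 0.0000 0.0000
74.1664 46.4489 6.8173 0.0000 0.0000 0.0000

Δt=0.24800  u=1.19576  d=0.83629  q=0.47828  discount=0.99185
step 5 (expiry): payoffs max(K−S,0) = 74.1664 46.4489 6.8173 0.0000 0.0000 0.0000
step 4: (k=4,j=0): S=77.1068, (K−S)⁺=61.5432, hold=60.4131 ⇒ V=61.5432 exercise | (k=4,j=1): S=110.2503, (K−S)⁺=28.3997, hold=27.2697 ⇒ V=28.3997 exercise | (k=4,j=2): S=157.6400, (K−S)⁺=0.0000, hold=3.5277 ⇒ V=3.5277 continue | (k=4,j=3): S=225.3997, (K−S)⁺=0.0000, hold=0.0000 ⇒ V=0.0000 continue | (k=4,j=4): S=322.2850, (K−S)⁺=0.0000, hold=0.0000 ⇒ V=0.0000 continue  boundary S*=110.2503
step 3: (k=3,j=0): S=92.2011, (K−S)⁺=46.4489, hold=45.3188 ⇒ V=46.4489 exercise | (k=3,j=1): S=131.8327, (K−S)⁺=6.8173, hold=16.3693 ⇒ V=16.3693 continue | (k=3,j=2): S=188.4993, (K−S)⁺=0.0000, hold=1.8255 ⇒ V=1.8255 continue | (k=3,j=3): S=269.5235, (K−S)⁺=0.0000, hold=0.0000 ⇒ V=0.0000 continue  boundary S*=92.2011
step 2: (k=2,j=0): S=110.2503, (K−S)⁺=28.3997, hold=31.8010 ⇒ V=31.8010 continue | (k=2,j=1): S=157.6400, (K−S)⁺=0.0000, hold=9.3365 ⇒ V=9.3365 continue | (k=2,j=2): S=225.3997, (K−S)⁺=0.0000, hold=0.9446 ⇒ V=0.9446 continue  boundary S*=-
step 1: (k=1,j=0): S=131.8327, (K−S)⁺=6.8173, hold=20.8850 ⇒ V=20.8850 continue | (k=1,j=1): S=188.4993, (K−S)⁺=0.0000, hold=5.2794 ⇒ V=5.2794 continue  boundary S*=-
step 0: (k=0,j=0): S=157.6400, (K−S)⁺=0.0000, hold=13.3117 ⇒ V=13.3117 continue  boundary S*=-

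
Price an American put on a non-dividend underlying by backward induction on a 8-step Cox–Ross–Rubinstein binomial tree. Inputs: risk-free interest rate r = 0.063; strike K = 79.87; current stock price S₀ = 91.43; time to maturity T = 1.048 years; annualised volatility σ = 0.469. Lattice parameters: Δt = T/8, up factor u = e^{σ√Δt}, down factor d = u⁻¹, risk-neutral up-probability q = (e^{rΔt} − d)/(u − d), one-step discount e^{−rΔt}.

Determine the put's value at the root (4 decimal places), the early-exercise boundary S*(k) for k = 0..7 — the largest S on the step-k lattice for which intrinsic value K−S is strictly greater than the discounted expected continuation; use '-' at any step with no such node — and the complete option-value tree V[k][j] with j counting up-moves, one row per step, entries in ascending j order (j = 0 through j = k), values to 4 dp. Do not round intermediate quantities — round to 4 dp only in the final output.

params: Δt=0.13100 u=1.18501 d=0.84388 q=0.48196 e^(-rΔt)=0.99178
t_8 payoffs: 56.3564 46.8512 33.5036 14.7602 0.0000 0.0000 0.0000 0.0000 0.0000
t_7: node(7,0) S=27.8638 payoff=52.0062 vs cont=51.3498 → 52.0062 [stop]  node(7,1) S=39.1275 payoff=40.7425 vs cont=40.0860 → 40.7425 [stop]  node(7,2) S=54.9446 payoff=24.9254 vs cont=24.2690 → 24.9254 [stop]  node(7,3) S=77.1556 payoff=2.7144 vs cont=7.5836 → 7.5836 [wait]  node(7,4) S=108.3453 payoff=0.0000 vs cont=0.0000 → 0.0000 [wait]  node(7,5) S=152.1432 payoff=0.0000 vs cont=0.0000 → 0.0000 [wait]  node(7,6) S=213.6461 payoff=0.0000 vs cont=0.0000 → 0.0000 [wait]  node(7,7) S=300.0113 payoff=0.0000 vs cont=0.0000 → 0.0000 [wait]  ⇒ S*(7)=54.9446
t_6: node(6,0) S=33.0188 payoff=46.8512 vs cont=46.1948 → 46.8512 [stop]  node(6,1) S=46.3664 payoff=33.5036 vs cont=32.8471 → 33.5036 [stop]  node(6,2) S=65.1098 payoff=14.7602 vs cont=16.4312 → 16.4312 [wait]  node(6,3) S=91.4300 payoff=0.0000 vs cont=3.8963 → 3.8963 [wait]  node(6,4) S=128.3900 payoff=0.0000 vs cont=0.0000 → 0.0000 [wait]  node(6,5) S=180.2909 payoff=0.0000 vs cont=0.0000 → 0.0000 [wait]  node(6,6) S=253.1724 payoff=0.0000 vs cont=0.0000 → 0.0000 [wait]  ⇒ S*(6)=46.3664
t_5: node(5,0) S=39.1275 payoff=40.7425 vs cont=40.0860 → 40.7425 [stop]  node(5,1) S=54.9446 payoff=24.9254 vs cont=25.0677 → 25.0677 [wait]  node(5,2) S=77.1556 payoff=2.7144 vs cont=10.3045 → 10.3045 [wait]  node(5,3) S=108.3453 payoff=0.0000 vs cont=2.0019 → 2.0019 [wait]  node(5,4) S=152.1432 payoff=0.0000 vs cont=0.0000 → 0.0000 [wait]  node(5,5) S=213.6461 payoff=0.0000 vs cont=0.0000 → 0.0000 [wait]  ⇒ S*(5)=39.1275
t_4: node(4,0) S=46.3664 payoff=33.5036 vs cont=32.9151 → 33.5036 [stop]  node(4,1) S=65.1098 payoff=14.7602 vs cont=17.8049 → 17.8049 [wait]  node(4,2) S=91.4300 payoff=0.0000 vs cont=6.2512 → 6.2512 [wait]  node(4,3) S=128.3900 payoff=0.0000 vs cont=1.0285 → 1.0285 [wait]  node(4,4) S=180.2909 payoff=0.0000 vs cont=0.0000 → 0.0000 [wait]  ⇒ S*(4)=46.3664
t_3: node(3,0) S=54.9446 payoff=24.9254 vs cont=25.7243 → 25.7243 [wait]  node(3,1) S=77.1556 payoff=2.7144 vs cont=12.1360 → 12.1360 [wait]  node(3,2) S=108.3453 payoff=0.0000 vs cont=3.7034 → 3.7034 [wait]  node(3,3) S=152.1432 payoff=0.0000 vs cont=0.5284 → 0.5284 [wait]  ⇒ S*(3)=-
t_2: node(2,0) S=65.1098 payoff=14.7602 vs cont=19.0177 → 19.0177 [wait]  node(2,1) S=91.4300 payoff=0.0000 vs cont=8.0055 → 8.0055 [wait]  node(2,2) S=128.3900 payoff=0.0000 vs cont=2.1554 → 2.1554 [wait]  ⇒ S*(2)=-
t_1: node(1,0) S=77.1556 payoff=2.7144 vs cont=13.5976 → 13.5976 [wait]  node(1,1) S=108.3453 payoff=0.0000 vs cont=5.1433 → 5.1433 [wait]  ⇒ S*(1)=-
t_0: node(0,0) S=91.4300 payoff=0.0000 vs cont=9.4447 → 9.4447 [wait]  ⇒ S*(0)=-

price = 9.4447
boundary = - - - - 46.3664 39.1275 46.3664 54.9446
tree:
9.4447
13.5976 5.1433
19.0177 8.0055 2.1554
25.7243 12.1360 3.7034 0.5284
33.5036 17.8049 6.2512 1.0285 0.0000
40.7425 25.0677 10.3045 2.0019 0.0000 0.0000
46.8512 33.5036 16.4312 3.8963 0.0000 0.0000 0.0000
52.0062 40.7425 24.9254 7.5836 0.0000 0.0000 0.0000 0.0000
56.3564 46.8512 33.5036 14.7602 0.0000 0.0000 0.0000 0.0000 0.0000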